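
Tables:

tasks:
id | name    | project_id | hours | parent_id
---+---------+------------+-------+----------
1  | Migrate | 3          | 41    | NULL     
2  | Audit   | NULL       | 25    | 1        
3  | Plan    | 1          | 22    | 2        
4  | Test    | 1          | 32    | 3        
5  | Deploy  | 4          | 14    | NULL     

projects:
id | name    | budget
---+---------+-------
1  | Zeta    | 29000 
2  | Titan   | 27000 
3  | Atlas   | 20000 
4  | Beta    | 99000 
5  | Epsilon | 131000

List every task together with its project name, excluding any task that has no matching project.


INNER JOIN keeps only tasks rows whose project_id matches an id in projects. Walk through each task:
  - task 1 (Migrate): project_id=3 -> matches Atlas
  - task 2 (Audit): project_id=NULL, no match -> dropped
  - task 3 (Plan): project_id=1 -> matches Zeta
  - task 4 (Test): project_id=1 -> matches Zeta
  - task 5 (Deploy): project_id=4 -> matches Beta
So 1 of 5 rows is dropped.

SQL:
SELECT a.name, b.name AS project
FROM tasks a
INNER JOIN projects b ON a.project_id = b.id

Result:
name    | project
--------+--------
Migrate | Atlas  
Plan    | Zeta   
Test    | Zeta   
Deploy  | Beta   


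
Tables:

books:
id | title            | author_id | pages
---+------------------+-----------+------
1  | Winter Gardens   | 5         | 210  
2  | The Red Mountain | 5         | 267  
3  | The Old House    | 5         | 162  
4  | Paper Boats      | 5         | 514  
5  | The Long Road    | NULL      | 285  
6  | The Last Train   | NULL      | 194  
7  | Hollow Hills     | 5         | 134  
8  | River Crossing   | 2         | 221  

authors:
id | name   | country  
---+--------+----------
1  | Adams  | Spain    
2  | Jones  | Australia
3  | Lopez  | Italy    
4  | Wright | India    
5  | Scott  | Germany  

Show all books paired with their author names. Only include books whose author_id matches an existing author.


INNER JOIN keeps only books rows whose author_id matches an id in authors. Walk through each book:
  - book 1 (Winter Gardens): author_id=5 -> matches Scott
  - book 2 (The Red Mountain): author_id=5 -> matches Scott
  - book 3 (The Old House): author_id=5 -> matches Scott
  - book 4 (Paper Boats): author_id=5 -> matches Scott
  - book 5 (The Long Road): author_id=NULL, no match -> dropped
  - book 6 (The Last Train): author_id=NULL, no match -> dropped
  - book 7 (Hollow Hills): author_id=5 -> matches Scott
  - book 8 (River Crossing): author_id=2 -> matches Jones
So 2 of 8 rows are dropped.

SQL:
SELECT a.title, b.name AS author
FROM books a
INNER JOIN authors b ON a.author_id = b.id

Result:
title            | author
-----------------+-------
Winter Gardens   | Scott 
The Red Mountain | Scott 
The Old House    | Scott 
Paper Boats      | Scott 
Hollow Hills     | Scott 
River Crossing   | Jones 


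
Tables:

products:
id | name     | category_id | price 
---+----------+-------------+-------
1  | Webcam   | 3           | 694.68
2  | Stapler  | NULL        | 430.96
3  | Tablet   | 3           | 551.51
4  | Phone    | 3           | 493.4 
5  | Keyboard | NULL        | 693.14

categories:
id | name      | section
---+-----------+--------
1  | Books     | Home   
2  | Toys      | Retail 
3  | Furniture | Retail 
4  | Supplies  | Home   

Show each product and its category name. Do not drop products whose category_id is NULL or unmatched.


LEFT JOIN keeps every row from products (the left table); where category_id has no match in categories, the category columns become NULL. Walk through each product:
  - product 1 (Webcam): category_id=3 -> matches Furniture
  - product 2 (Stapler): category_id=NULL, no match -> kept with NULL
  - product 3 (Tablet): category_id=3 -> matches Furniture
  - product 4 (Phone): category_id=3 -> matches Furniture
  - product 5 (Keyboard): category_id=NULL, no match -> kept with NULL
All 5 rows appear; 2 have NULL category.

SQL:
SELECT a.name, b.name AS category
FROM products a
LEFT JOIN categories b ON a.category_id = b.id

Result:
name     | category 
---------+----------
Webcam   | Furniture
Stapler  | NULL     
Tablet   | Furniture
Phone    | Furniture
Keyboard | NULL     


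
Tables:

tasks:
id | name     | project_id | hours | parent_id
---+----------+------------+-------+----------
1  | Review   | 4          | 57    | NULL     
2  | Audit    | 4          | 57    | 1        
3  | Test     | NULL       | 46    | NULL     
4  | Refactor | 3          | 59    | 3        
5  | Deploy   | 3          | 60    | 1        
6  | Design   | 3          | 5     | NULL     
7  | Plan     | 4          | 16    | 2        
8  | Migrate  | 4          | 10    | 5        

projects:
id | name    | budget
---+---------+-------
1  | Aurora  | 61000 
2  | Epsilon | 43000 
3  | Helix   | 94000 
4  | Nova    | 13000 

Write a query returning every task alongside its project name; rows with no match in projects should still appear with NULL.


LEFT JOIN keeps every row from tasks (the left table); where project_id has no match in projects, the project columns become NULL. Walk through each task:
  - task 1 (Review): project_id=4 -> matches Nova
  - task 2 (Audit): project_id=4 -> matches Nova
  - task 3 (Test): project_id=NULL, no match -> kept with NULL
  - task 4 (Refactor): project_id=3 -> matches Helix
  - task 5 (Deploy): project_id=3 -> matches Helix
  - task 6 (Design): project_id=3 -> matches Helix
  - task 7 (Plan): project_id=4 -> matches Nova
  - task 8 (Migrate): project_id=4 -> matches Nova
All 8 rows appear; 1 has NULL project.

SQL:
SELECT a.name, b.name AS project
FROM tasks a
LEFT JOIN projects b ON a.project_id = b.id

Result:
name     | project
---------+--------
Review   | Nova   
Audit    | Nova   
Test     | NULL   
Refactor | Helix  
Deploy   | Helix  
Design   | Helix  
Plan     | Nova   
Migrate  | Nova   


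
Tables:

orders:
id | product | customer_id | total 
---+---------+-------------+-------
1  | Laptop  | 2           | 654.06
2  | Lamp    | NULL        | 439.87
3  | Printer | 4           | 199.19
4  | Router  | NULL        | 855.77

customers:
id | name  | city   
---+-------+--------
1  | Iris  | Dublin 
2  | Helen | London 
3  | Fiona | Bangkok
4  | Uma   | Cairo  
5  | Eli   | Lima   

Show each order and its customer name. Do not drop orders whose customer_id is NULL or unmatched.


LEFT JOIN keeps every row from orders (the left table); where customer_id has no match in customers, the customer columns become NULL. Walk through each order:
  - order 1 (Laptop): customer_id=2 -> matches Helen
  - order 2 (Lamp): customer_id=NULL, no match -> kept with NULL
  - order 3 (Printer): customer_id=4 -> matches Uma
  - order 4 (Router): customer_id=NULL, no match -> kept with NULL
All 4 rows appear; 2 have NULL customer.

SQL:
SELECT a.product, b.name AS customer
FROM orders a
LEFT JOIN customers b ON a.customer_id = b.id

Result:
product | customer
--------+---------
Laptop  | Helen   
Lamp    | NULL    
Printer | Uma     
Router  | NULL    


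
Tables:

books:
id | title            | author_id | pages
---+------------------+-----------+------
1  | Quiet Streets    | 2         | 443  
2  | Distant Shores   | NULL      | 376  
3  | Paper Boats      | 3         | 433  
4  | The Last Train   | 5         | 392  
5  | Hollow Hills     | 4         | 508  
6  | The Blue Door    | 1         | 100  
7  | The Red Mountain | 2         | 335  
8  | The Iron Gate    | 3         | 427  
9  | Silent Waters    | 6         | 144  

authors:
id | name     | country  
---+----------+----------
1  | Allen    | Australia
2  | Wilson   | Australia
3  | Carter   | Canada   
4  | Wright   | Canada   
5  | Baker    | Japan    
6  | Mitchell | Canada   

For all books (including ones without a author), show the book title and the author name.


LEFT JOIN keeps every row from books (the left table); where author_id has no match in authors, the author columns become NULL. Walk through each book:
  - book 1 (Quiet Streets): author_id=2 -> matches Wilson
  - book 2 (Distant Shores): author_id=NULL, no match -> kept with NULL
  - book 3 (Paper Boats): author_id=3 -> matches Carter
  - book 4 (The Last Train): author_id=5 -> matches Baker
  - book 5 (Hollow Hills): author_id=4 -> matches Wright
  - book 6 (The Blue Door): author_id=1 -> matches Allen
  - book 7 (The Red Mountain): author_id=2 -> matches Wilson
  - book 8 (The Iron Gate): author_id=3 -> matches Carter
  - book 9 (Silent Waters): author_id=6 -> matches Mitchell
All 9 rows appear; 1 has NULL author.

SQL:
SELECT a.title, b.name AS author
FROM books a
LEFT JOIN authors b ON a.author_id = b.id

Result:
title            | author  
-----------------+---------
Quiet Streets    | Wilson  
Distant Shores   | NULL    
Paper Boats      | Carter  
The Last Train   | Baker   
Hollow Hills     | Wright  
The Blue Door    | Allen   
The Red Mountain | Wilson  
The Iron Gate    | Carter  
Silent Waters    | Mitchell


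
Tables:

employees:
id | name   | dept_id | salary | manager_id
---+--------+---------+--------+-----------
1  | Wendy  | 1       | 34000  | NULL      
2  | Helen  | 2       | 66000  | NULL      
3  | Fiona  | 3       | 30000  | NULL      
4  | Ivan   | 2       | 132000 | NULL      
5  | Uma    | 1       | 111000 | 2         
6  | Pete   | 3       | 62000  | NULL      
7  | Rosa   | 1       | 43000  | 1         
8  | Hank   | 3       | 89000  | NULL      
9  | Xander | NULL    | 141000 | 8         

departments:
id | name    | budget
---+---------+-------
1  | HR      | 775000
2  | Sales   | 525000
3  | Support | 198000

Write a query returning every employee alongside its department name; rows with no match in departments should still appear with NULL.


LEFT JOIN keeps every row from employees (the left table); where dept_id has no match in departments, the department columns become NULL. Walk through each employee:
  - employee 1 (Wendy): dept_id=1 -> matches HR
  - employee 2 (Helen): dept_id=2 -> matches Sales
  - employee 3 (Fiona): dept_id=3 -> matches Support
  - employee 4 (Ivan): dept_id=2 -> matches Sales
  - employee 5 (Uma): dept_id=1 -> matches HR
  - employee 6 (Pete): dept_id=3 -> matches Support
  - employee 7 (Rosa): dept_id=1 -> matches HR
  - employee 8 (Hank): dept_id=3 -> matches Support
  - employee 9 (Xander): dept_id=NULL, no match -> kept with NULL
All 9 rows appear; 1 has NULL department.

SQL:
SELECT a.name, b.name AS department
FROM employees a
LEFT JOIN departments b ON a.dept_id = b.id

Result:
name   | department
-------+-----------
Wendy  | HR        
Helen  | Sales     
Fiona  | Support   
Ivan   | Sales     
Uma    | HR        
Pete   | Support   
Rosa   | HR        
Hank   | Support   
Xander | NULL      


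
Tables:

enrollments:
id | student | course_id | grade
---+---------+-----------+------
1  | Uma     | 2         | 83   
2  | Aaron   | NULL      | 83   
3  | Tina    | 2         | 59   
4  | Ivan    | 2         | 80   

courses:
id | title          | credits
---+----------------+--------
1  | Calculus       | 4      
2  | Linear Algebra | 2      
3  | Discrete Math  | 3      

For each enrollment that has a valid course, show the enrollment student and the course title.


INNER JOIN keeps only enrollments rows whose course_id matches an id in courses. Walk through each enrollment:
  - enrollment 1 (Uma): course_id=2 -> matches Linear Algebra
  - enrollment 2 (Aaron): course_id=NULL, no match -> dropped
  - enrollment 3 (Tina): course_id=2 -> matches Linear Algebra
  - enrollment 4 (Ivan): course_id=2 -> matches Linear Algebra
So 1 of 4 rows is dropped.

SQL:
SELECT a.student, b.title AS course
FROM enrollments a
INNER JOIN courses b ON a.course_id = b.id

Result:
student | course        
--------+---------------
Uma     | Linear Algebra
Tina    | Linear Algebra
Ivan    | Linear Algebra


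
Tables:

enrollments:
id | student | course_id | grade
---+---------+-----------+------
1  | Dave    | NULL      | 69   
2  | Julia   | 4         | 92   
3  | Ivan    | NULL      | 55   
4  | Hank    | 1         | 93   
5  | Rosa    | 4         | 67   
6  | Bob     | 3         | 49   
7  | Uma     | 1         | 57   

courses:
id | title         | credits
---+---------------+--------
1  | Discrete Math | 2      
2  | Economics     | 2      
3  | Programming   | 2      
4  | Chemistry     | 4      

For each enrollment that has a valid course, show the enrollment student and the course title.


INNER JOIN keeps only enrollments rows whose course_id matches an id in courses. Walk through each enrollment:
  - enrollment 1 (Dave): course_id=NULL, no match -> dropped
  - enrollment 2 (Julia): course_id=4 -> matches Chemistry
  - enrollment 3 (Ivan): course_id=NULL, no match -> dropped
  - enrollment 4 (Hank): course_id=1 -> matches Discrete Math
  - enrollment 5 (Rosa): course_id=4 -> matches Chemistry
  - enrollment 6 (Bob): course_id=3 -> matches Programming
  - enrollment 7 (Uma): course_id=1 -> matches Discrete Math
So 2 of 7 rows are dropped.

SQL:
SELECT a.student, b.title AS course
FROM enrollments a
INNER JOIN courses b ON a.course_id = b.id

Result:
student | course       
--------+--------------
Julia   | Chemistry    
Hank    | Discrete Math
Rosa    | Chemistry    
Bob     | Programming  
Uma     | Discrete Math


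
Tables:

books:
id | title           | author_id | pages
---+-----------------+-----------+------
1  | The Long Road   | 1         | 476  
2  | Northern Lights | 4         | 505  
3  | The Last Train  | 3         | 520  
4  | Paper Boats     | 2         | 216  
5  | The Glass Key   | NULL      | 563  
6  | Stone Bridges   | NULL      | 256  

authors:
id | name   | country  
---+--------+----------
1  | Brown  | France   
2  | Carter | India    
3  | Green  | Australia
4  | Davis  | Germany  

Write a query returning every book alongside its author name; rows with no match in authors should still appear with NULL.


LEFT JOIN keeps every row from books (the left table); where author_id has no match in authors, the author columns become NULL. Walk through each book:
  - book 1 (The Long Road): author_id=1 -> matches Brown
  - book 2 (Northern Lights): author_id=4 -> matches Davis
  - book 3 (The Last Train): author_id=3 -> matches Green
  - book 4 (Paper Boats): author_id=2 -> matches Carter
  - book 5 (The Glass Key): author_id=NULL, no match -> kept with NULL
  - book 6 (Stone Bridges): author_id=NULL, no match -> kept with NULL
All 6 rows appear; 2 have NULL author.

SQL:
SELECT a.title, b.name AS author
FROM books a
LEFT JOIN authors b ON a.author_id = b.id

Result:
title           | author
----------------+-------
The Long Road   | Brown 
Northern Lights | Davis 
The Last Train  | Green 
Paper Boats     | Carter
The Glass Key   | NULL  
Stone Bridges   | NULL  


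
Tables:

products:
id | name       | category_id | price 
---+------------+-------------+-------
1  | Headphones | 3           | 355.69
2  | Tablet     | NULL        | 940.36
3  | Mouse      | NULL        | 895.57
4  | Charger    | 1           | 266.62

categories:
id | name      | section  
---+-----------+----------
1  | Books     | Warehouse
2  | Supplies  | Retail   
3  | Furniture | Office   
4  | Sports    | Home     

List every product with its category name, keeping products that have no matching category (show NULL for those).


LEFT JOIN keeps every row from products (the left table); where category_id has no match in categories, the category columns become NULL. Walk through each product:
  - product 1 (Headphones): category_id=3 -> matches Furniture
  - product 2 (Tablet): category_id=NULL, no match -> kept with NULL
  - product 3 (Mouse): category_id=NULL, no match -> kept with NULL
  - product 4 (Charger): category_id=1 -> matches Books
All 4 rows appear; 2 have NULL category.

SQL:
SELECT a.name, b.name AS category
FROM products a
LEFT JOIN categories b ON a.category_id = b.id

Result:
name       | category 
-----------+----------
Headphones | Furniture
Tablet     | NULL     
Mouse      | NULL     
Charger    | Books    


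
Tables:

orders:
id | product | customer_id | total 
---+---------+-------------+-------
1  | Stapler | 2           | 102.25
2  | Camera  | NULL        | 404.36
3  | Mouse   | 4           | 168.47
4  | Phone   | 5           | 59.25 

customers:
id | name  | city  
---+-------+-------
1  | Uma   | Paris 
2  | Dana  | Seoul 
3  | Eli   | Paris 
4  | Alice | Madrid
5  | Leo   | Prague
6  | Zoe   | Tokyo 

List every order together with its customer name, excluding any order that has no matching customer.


INNER JOIN keeps only orders rows whose customer_id matches an id in customers. Walk through each order:
  - order 1 (Stapler): customer_id=2 -> matches Dana
  - order 2 (Camera): customer_id=NULL, no match -> dropped
  - order 3 (Mouse): customer_id=4 -> matches Alice
  - order 4 (Phone): customer_id=5 -> matches Leo
So 1 of 4 rows is dropped.

SQL:
SELECT a.product, b.name AS customer
FROM orders a
INNER JOIN customers b ON a.customer_id = b.id

Result:
product | customer
--------+---------
Stapler | Dana    
Mouse   | Alice   
Phone   | Leo     


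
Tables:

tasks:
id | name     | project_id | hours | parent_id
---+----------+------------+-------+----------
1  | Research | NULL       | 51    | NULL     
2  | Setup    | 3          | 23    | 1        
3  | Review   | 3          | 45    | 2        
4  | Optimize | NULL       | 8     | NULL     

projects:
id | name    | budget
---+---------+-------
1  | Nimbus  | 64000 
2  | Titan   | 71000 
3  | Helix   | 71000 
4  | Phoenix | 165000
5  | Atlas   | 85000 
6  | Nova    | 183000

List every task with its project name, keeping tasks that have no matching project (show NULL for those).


LEFT JOIN keeps every row from tasks (the left table); where project_id has no match in projects, the project columns become NULL. Walk through each task:
  - task 1 (Research): project_id=NULL, no match -> kept with NULL
  - task 2 (Setup): project_id=3 -> matches Helix
  - task 3 (Review): project_id=3 -> matches Helix
  - task 4 (Optimize): project_id=NULL, no match -> kept with NULL
All 4 rows appear; 2 have NULL project.

SQL:
SELECT a.name, b.name AS project
FROM tasks a
LEFT JOIN projects b ON a.project_id = b.id

Result:
name     | project
---------+--------
Research | NULL   
Setup    | Helix  
Review   | Helix  
Optimize | NULL   


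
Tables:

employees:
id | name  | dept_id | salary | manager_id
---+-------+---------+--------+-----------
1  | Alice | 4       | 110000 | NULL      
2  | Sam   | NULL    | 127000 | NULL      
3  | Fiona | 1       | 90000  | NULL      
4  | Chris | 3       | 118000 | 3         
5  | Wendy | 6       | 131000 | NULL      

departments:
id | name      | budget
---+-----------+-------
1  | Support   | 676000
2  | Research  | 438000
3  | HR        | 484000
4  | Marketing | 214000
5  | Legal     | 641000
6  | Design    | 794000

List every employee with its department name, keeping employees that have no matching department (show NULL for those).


LEFT JOIN keeps every row from employees (the left table); where dept_id has no match in departments, the department columns become NULL. Walk through each employee:
  - employee 1 (Alice): dept_id=4 -> matches Marketing
  - employee 2 (Sam): dept_id=NULL, no match -> kept with NULL
  - employee 3 (Fiona): dept_id=1 -> matches Support
  - employee 4 (Chris): dept_id=3 -> matches HR
  - employee 5 (Wendy): dept_id=6 -> matches Design
All 5 rows appear; 1 has NULL department.

SQL:
SELECT a.name, b.name AS department
FROM employees a
LEFT JOIN departments b ON a.dept_id = b.id

Result:
name  | department
------+-----------
Alice | Marketing 
Sam   | NULL      
Fiona | Support   
Chris | HR        
Wendy | Design    


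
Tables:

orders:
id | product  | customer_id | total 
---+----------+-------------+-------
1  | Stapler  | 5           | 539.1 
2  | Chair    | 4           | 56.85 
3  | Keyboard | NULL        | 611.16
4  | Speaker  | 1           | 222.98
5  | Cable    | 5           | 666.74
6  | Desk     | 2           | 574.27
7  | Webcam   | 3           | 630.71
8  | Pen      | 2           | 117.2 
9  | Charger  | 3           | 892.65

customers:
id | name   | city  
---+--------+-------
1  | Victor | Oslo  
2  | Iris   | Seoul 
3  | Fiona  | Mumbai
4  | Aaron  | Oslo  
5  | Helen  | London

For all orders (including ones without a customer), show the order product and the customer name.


LEFT JOIN keeps every row from orders (the left table); where customer_id has no match in customers, the customer columns become NULL. Walk through each order:
  - order 1 (Stapler): customer_id=5 -> matches Helen
  - order 2 (Chair): customer_id=4 -> matches Aaron
  - order 3 (Keyboard): customer_id=NULL, no match -> kept with NULL
  - order 4 (Speaker): customer_id=1 -> matches Victor
  - order 5 (Cable): customer_id=5 -> matches Helen
  - order 6 (Desk): customer_id=2 -> matches Iris
  - order 7 (Webcam): customer_id=3 -> matches Fiona
  - order 8 (Pen): customer_id=2 -> matches Iris
  - order 9 (Charger): customer_id=3 -> matches Fiona
All 9 rows appear; 1 has NULL customer.

SQL:
SELECT a.product, b.name AS customer
FROM orders a
LEFT JOIN customers b ON a.customer_id = b.id

Result:
product  | customer
---------+---------
Stapler  | Helen   
Chair    | Aaron   
Keyboard | NULL    
Speaker  | Victor  
Cable    | Helen   
Desk     | Iris    
Webcam   | Fiona   
Pen      | Iris    
Charger  | Fiona   


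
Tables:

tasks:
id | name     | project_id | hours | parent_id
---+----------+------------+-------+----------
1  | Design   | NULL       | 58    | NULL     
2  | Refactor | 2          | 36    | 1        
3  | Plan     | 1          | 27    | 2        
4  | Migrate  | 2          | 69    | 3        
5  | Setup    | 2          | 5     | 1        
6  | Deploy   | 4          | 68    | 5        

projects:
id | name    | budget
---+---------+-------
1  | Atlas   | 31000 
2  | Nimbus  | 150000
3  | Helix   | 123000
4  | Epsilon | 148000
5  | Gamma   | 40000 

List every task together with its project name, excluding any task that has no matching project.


INNER JOIN keeps only tasks rows whose project_id matches an id in projects. Walk through each task:
  - task 1 (Design): project_id=NULL, no match -> dropped
  - task 2 (Refactor): project_id=2 -> matches Nimbus
  - task 3 (Plan): project_id=1 -> matches Atlas
  - task 4 (Migrate): project_id=2 -> matches Nimbus
  - task 5 (Setup): project_id=2 -> matches Nimbus
  - task 6 (Deploy): project_id=4 -> matches Epsilon
So 1 of 6 rows is dropped.

SQL:
SELECT a.name, b.name AS project
FROM tasks a
INNER JOIN projects b ON a.project_id = b.id

Result:
name     | project
---------+--------
Refactor | Nimbus 
Plan     | Atlas  
Migrate  | Nimbus 
Setup    | Nimbus 
Deploy   | Epsilon


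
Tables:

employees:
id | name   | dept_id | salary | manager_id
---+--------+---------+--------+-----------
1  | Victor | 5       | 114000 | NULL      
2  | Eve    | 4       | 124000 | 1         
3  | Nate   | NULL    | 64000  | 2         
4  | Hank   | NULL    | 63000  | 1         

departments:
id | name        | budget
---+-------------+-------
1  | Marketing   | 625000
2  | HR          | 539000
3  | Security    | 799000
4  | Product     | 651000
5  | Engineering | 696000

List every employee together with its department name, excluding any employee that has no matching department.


INNER JOIN keeps only employees rows whose dept_id matches an id in departments. Walk through each employee:
  - employee 1 (Victor): dept_id=5 -> matches Engineering
  - employee 2 (Eve): dept_id=4 -> matches Product
  - employee 3 (Nate): dept_id=NULL, no match -> dropped
  - employee 4 (Hank): dept_id=NULL, no match -> dropped
So 2 of 4 rows are dropped.

SQL:
SELECT a.name, b.name AS department
FROM employees a
INNER JOIN departments b ON a.dept_id = b.id

Result:
name   | department 
-------+------------
Victor | Engineering
Eve    | Product    


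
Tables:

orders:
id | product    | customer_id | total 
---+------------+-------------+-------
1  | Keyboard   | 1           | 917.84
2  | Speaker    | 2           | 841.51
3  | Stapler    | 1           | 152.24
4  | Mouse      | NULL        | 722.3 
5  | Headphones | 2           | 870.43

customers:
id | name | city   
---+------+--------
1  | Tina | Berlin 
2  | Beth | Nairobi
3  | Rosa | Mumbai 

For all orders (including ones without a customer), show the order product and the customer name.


LEFT JOIN keeps every row from orders (the left table); where customer_id has no match in customers, the customer columns become NULL. Walk through each order:
  - order 1 (Keyboard): customer_id=1 -> matches Tina
  - order 2 (Speaker): customer_id=2 -> matches Beth
  - order 3 (Stapler): customer_id=1 -> matches Tina
  - order 4 (Mouse): customer_id=NULL, no match -> kept with NULL
  - order 5 (Headphones): customer_id=2 -> matches Beth
All 5 rows appear; 1 has NULL customer.

SQL:
SELECT a.product, b.name AS customer
FROM orders a
LEFT JOIN customers b ON a.customer_id = b.id

Result:
product    | customer
-----------+---------
Keyboard   | Tina    
Speaker    | Beth    
Stapler    | Tina    
Mouse      | NULL    
Headphones | Beth    


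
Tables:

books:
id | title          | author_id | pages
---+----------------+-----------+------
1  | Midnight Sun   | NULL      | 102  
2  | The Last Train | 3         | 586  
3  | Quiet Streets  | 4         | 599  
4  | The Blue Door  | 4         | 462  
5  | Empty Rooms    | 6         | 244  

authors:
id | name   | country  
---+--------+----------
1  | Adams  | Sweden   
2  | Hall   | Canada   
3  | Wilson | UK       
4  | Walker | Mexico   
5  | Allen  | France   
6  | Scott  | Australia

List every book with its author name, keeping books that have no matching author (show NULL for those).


LEFT JOIN keeps every row from books (the left table); where author_id has no match in authors, the author columns become NULL. Walk through each book:
  - book 1 (Midnight Sun): author_id=NULL, no match -> kept with NULL
  - book 2 (The Last Train): author_id=3 -> matches Wilson
  - book 3 (Quiet Streets): author_id=4 -> matches Walker
  - book 4 (The Blue Door): author_id=4 -> matches Walker
  - book 5 (Empty Rooms): author_id=6 -> matches Scott
All 5 rows appear; 1 has NULL author.

SQL:
SELECT a.title, b.name AS author
FROM books a
LEFT JOIN authors b ON a.author_id = b.id

Result:
title          | author
---------------+-------
Midnight Sun   | NULL  
The Last Train | Wilson
Quiet Streets  | Walker
The Blue Door  | Walker
Empty Rooms    | Scott 


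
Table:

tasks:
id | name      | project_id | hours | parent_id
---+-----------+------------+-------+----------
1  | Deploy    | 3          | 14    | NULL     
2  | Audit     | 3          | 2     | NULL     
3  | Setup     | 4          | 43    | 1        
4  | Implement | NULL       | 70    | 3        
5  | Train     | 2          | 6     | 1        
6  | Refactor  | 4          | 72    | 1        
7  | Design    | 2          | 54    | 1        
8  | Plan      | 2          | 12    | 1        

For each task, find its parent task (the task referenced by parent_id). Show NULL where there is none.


This is a self-join: tasks is joined to a second copy of itself, matching each row's parent_id to another row's id. Use LEFT JOIN so rows with parent_id=NULL are kept.
  - task 1 (Deploy): parent_id=NULL -> NULL
  - task 2 (Audit): parent_id=NULL -> NULL
  - task 3 (Setup): parent_id=1 -> Deploy
  - task 4 (Implement): parent_id=3 -> Setup
  - task 5 (Train): parent_id=1 -> Deploy
  - task 6 (Refactor): parent_id=1 -> Deploy
  - task 7 (Design): parent_id=1 -> Deploy
  - task 8 (Plan): parent_id=1 -> Deploy

SQL:
SELECT a.name AS item, b.name AS parent
FROM tasks a
LEFT JOIN tasks b ON a.parent_id = b.id

Result:
item      | parent
----------+-------
Deploy    | NULL  
Audit     | NULL  
Setup     | Deploy
Implement | Setup 
Train     | Deploy
Refactor  | Deploy
Design    | Deploy
Plan      | Deploy


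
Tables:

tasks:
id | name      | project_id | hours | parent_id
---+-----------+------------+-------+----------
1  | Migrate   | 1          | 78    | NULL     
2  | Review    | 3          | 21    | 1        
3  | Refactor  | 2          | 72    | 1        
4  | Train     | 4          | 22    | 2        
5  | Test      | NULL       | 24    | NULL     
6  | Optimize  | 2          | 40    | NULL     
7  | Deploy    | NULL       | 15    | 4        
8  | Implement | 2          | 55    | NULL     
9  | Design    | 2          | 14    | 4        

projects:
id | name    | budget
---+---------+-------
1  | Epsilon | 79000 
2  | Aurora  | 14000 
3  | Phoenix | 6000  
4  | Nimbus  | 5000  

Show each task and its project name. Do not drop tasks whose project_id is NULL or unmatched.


LEFT JOIN keeps every row from tasks (the left table); where project_id has no match in projects, the project columns become NULL. Walk through each task:
  - task 1 (Migrate): project_id=1 -> matches Epsilon
  - task 2 (Review): project_id=3 -> matches Phoenix
  - task 3 (Refactor): project_id=2 -> matches Aurora
  - task 4 (Train): project_id=4 -> matches Nimbus
  - task 5 (Test): project_id=NULL, no match -> kept with NULL
  - task 6 (Optimize): project_id=2 -> matches Aurora
  - task 7 (Deploy): project_id=NULL, no match -> kept with NULL
  - task 8 (Implement): project_id=2 -> matches Aurora
  - task 9 (Design): project_id=2 -> matches Aurora
All 9 rows appear; 2 have NULL project.

SQL:
SELECT a.name, b.name AS project
FROM tasks a
LEFT JOIN projects b ON a.project_id = b.id

Result:
name      | project
----------+--------
Migrate   | Epsilon
Review    | Phoenix
Refactor  | Aurora 
Train     | Nimbus 
Test      | NULL   
Optimize  | Aurora 
Deploy    | NULL   
Implement | Aurora 
Design    | Aurora 


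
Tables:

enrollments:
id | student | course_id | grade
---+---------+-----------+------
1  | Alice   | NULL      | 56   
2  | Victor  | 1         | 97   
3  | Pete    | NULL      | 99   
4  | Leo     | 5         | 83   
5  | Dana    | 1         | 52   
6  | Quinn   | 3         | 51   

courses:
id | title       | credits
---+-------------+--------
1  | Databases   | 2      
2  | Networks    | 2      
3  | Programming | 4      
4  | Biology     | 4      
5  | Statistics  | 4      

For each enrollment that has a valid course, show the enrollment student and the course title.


INNER JOIN keeps only enrollments rows whose course_id matches an id in courses. Walk through each enrollment:
  - enrollment 1 (Alice): course_id=NULL, no match -> dropped
  - enrollment 2 (Victor): course_id=1 -> matches Databases
  - enrollment 3 (Pete): course_id=NULL, no match -> dropped
  - enrollment 4 (Leo): course_id=5 -> matches Statistics
  - enrollment 5 (Dana): course_id=1 -> matches Databases
  - enrollment 6 (Quinn): course_id=3 -> matches Programming
So 2 of 6 rows are dropped.

SQL:
SELECT a.student, b.title AS course
FROM enrollments a
INNER JOIN courses b ON a.course_id = b.id

Result:
student | course     
--------+------------
Victor  | Databases  
Leo     | Statistics 
Dana    | Databases  
Quinn   | Programming


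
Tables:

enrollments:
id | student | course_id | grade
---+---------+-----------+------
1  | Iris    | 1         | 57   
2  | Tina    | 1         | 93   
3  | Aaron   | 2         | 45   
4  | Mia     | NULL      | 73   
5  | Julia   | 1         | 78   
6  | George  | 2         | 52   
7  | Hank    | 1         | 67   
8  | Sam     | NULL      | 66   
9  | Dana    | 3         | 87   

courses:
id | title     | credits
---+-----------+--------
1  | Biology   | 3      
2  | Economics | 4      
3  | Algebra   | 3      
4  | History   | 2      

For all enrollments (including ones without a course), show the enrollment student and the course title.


LEFT JOIN keeps every row from enrollments (the left table); where course_id has no match in courses, the course columns become NULL. Walk through each enrollment:
  - enrollment 1 (Iris): course_id=1 -> matches Biology
  - enrollment 2 (Tina): course_id=1 -> matches Biology
  - enrollment 3 (Aaron): course_id=2 -> matches Economics
  - enrollment 4 (Mia): course_id=NULL, no match -> kept with NULL
  - enrollment 5 (Julia): course_id=1 -> matches Biology
  - enrollment 6 (George): course_id=2 -> matches Economics
  - enrollment 7 (Hank): course_id=1 -> matches Biology
  - enrollment 8 (Sam): course_id=NULL, no match -> kept with NULL
  - enrollment 9 (Dana): course_id=3 -> matches Algebra
All 9 rows appear; 2 have NULL course.

SQL:
SELECT a.student, b.title AS course
FROM enrollments a
LEFT JOIN courses b ON a.course_id = b.id

Result:
student | course   
--------+----------
Iris    | Biology  
Tina    | Biology  
Aaron   | Economics
Mia     | NULL     
Julia   | Biology  
George  | Economics
Hank    | Biology  
Sam     | NULL     
Dana    | Algebra  


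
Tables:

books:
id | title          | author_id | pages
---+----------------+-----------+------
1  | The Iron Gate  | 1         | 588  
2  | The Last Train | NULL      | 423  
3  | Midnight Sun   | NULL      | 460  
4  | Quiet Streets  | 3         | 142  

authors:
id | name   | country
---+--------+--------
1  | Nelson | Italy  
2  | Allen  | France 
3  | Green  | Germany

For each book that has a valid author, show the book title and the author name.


INNER JOIN keeps only books rows whose author_id matches an id in authors. Walk through each book:
  - book 1 (The Iron Gate): author_id=1 -> matches Nelson
  - book 2 (The Last Train): author_id=NULL, no match -> dropped
  - book 3 (Midnight Sun): author_id=NULL, no match -> dropped
  - book 4 (Quiet Streets): author_id=3 -> matches Green
So 2 of 4 rows are dropped.

SQL:
SELECT a.title, b.name AS author
FROM books a
INNER JOIN authors b ON a.author_id = b.id

Result:
title         | author
--------------+-------
The Iron Gate | Nelson
Quiet Streets | Green 


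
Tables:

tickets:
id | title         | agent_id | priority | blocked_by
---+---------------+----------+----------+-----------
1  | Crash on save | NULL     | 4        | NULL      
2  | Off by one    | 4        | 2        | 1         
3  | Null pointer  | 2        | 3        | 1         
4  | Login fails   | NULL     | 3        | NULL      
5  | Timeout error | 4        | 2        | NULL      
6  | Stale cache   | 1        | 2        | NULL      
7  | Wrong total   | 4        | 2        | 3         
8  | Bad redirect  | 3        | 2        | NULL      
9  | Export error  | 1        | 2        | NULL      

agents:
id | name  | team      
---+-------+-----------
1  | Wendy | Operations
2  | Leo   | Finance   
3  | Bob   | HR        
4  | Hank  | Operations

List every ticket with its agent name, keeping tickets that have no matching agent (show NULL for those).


LEFT JOIN keeps every row from tickets (the left table); where agent_id has no match in agents, the agent columns become NULL. Walk through each ticket:
  - ticket 1 (Crash on save): agent_id=NULL, no match -> kept with NULL
  - ticket 2 (Off by one): agent_id=4 -> matches Hank
  - ticket 3 (Null pointer): agent_id=2 -> matches Leo
  - ticket 4 (Login fails): agent_id=NULL, no match -> kept with NULL
  - ticket 5 (Timeout error): agent_id=4 -> matches Hank
  - ticket 6 (Stale cache): agent_id=1 -> matches Wendy
  - ticket 7 (Wrong total): agent_id=4 -> matches Hank
  - ticket 8 (Bad redirect): agent_id=3 -> matches Bob
  - ticket 9 (Export error): agent_id=1 -> matches Wendy
All 9 rows appear; 2 have NULL agent.

SQL:
SELECT a.title, b.name AS agent
FROM tickets a
LEFT JOIN agents b ON a.agent_id = b.id

Result:
title         | agent
--------------+------
Crash on save | NULL 
Off by one    | Hank 
Null pointer  | Leo  
Login fails   | NULL 
Timeout error | Hank 
Stale cache   | Wendy
Wrong total   | Hank 
Bad redirect  | Bob  
Export error  | Wendy


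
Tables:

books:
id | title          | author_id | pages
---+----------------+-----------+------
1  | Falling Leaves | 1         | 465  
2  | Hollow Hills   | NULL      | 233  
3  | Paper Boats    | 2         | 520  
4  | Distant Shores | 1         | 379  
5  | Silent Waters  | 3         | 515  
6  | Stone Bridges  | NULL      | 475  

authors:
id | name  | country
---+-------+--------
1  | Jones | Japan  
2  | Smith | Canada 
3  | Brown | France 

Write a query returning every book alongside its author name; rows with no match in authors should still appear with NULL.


LEFT JOIN keeps every row from books (the left table); where author_id has no match in authors, the author columns become NULL. Walk through each book:
  - book 1 (Falling Leaves): author_id=1 -> matches Jones
  - book 2 (Hollow Hills): author_id=NULL, no match -> kept with NULL
  - book 3 (Paper Boats): author_id=2 -> matches Smith
  - book 4 (Distant Shores): author_id=1 -> matches Jones
  - book 5 (Silent Waters): author_id=3 -> matches Brown
  - book 6 (Stone Bridges): author_id=NULL, no match -> kept with NULL
All 6 rows appear; 2 have NULL author.

SQL:
SELECT a.title, b.name AS author
FROM books a
LEFT JOIN authors b ON a.author_id = b.id

Result:
title          | author
---------------+-------
Falling Leaves | Jones 
Hollow Hills   | NULL  
Paper Boats    | Smith 
Distant Shores | Jones 
Silent Waters  | Brown 
Stone Bridges  | NULL  


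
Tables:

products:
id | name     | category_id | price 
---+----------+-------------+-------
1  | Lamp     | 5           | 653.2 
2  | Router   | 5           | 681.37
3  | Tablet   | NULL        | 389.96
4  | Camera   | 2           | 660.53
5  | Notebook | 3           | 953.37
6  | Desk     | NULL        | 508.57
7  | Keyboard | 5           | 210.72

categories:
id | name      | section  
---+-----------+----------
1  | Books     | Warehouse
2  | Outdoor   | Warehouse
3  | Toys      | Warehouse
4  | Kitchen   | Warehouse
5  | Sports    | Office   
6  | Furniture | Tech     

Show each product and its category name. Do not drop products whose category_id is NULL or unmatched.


LEFT JOIN keeps every row from products (the left table); where category_id has no match in categories, the category columns become NULL. Walk through each product:
  - product 1 (Lamp): category_id=5 -> matches Sports
  - product 2 (Router): category_id=5 -> matches Sports
  - product 3 (Tablet): category_id=NULL, no match -> kept with NULL
  - product 4 (Camera): category_id=2 -> matches Outdoor
  - product 5 (Notebook): category_id=3 -> matches Toys
  - product 6 (Desk): category_id=NULL, no match -> kept with NULL
  - product 7 (Keyboard): category_id=5 -> matches Sports
All 7 rows appear; 2 have NULL category.

SQL:
SELECT a.name, b.name AS category
FROM products a
LEFT JOIN categories b ON a.category_id = b.id

Result:
name     | category
---------+---------
Lamp     | Sports  
Router   | Sports  
Tablet   | NULL    
Camera   | Outdoor 
Notebook | Toys    
Desk     | NULL    
Keyboard | Sports  


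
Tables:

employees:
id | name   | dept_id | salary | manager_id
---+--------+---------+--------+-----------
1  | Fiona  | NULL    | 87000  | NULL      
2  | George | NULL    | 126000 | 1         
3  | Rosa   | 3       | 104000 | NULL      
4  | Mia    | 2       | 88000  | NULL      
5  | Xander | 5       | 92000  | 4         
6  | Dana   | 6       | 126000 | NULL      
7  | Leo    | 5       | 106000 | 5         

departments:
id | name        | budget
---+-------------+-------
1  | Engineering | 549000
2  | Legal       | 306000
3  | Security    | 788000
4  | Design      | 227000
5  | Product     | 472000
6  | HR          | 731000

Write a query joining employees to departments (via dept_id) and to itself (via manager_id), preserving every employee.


Two LEFT JOINs from the same base table employees: one to departments via dept_id, one to employees itself via manager_id. Both are LEFT so every employee is preserved.
Match against departments:
  - employee 1 (Fiona): dept_id=NULL, no match -> kept with NULL
  - employee 2 (George): dept_id=NULL, no match -> kept with NULL
  - employee 3 (Rosa): dept_id=3 -> matches Security
  - employee 4 (Mia): dept_id=2 -> matches Legal
  - employee 5 (Xander): dept_id=5 -> matches Product
  - employee 6 (Dana): dept_id=6 -> matches HR
  - employee 7 (Leo): dept_id=5 -> matches Product
Match against employees (self):
  - employee 1 (Fiona): manager_id=NULL -> NULL
  - employee 2 (George): manager_id=1 -> Fiona
  - employee 3 (Rosa): manager_id=NULL -> NULL
  - employee 4 (Mia): manager_id=NULL -> NULL
  - employee 5 (Xander): manager_id=4 -> Mia
  - employee 6 (Dana): manager_id=NULL -> NULL
  - employee 7 (Leo): manager_id=5 -> Xander

SQL:
SELECT a.name, b.name AS department, c.name AS manager
FROM employees a
LEFT JOIN departments b ON a.dept_id = b.id
LEFT JOIN employees c ON a.manager_id = c.id

Result:
name   | department | manager
-------+------------+--------
Fiona  | NULL       | NULL   
George | NULL       | Fiona  
Rosa   | Security   | NULL   
Mia    | Legal      | NULL   
Xander | Product    | Mia    
Dana   | HR         | NULL   
Leo    | Product    | Xander 
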